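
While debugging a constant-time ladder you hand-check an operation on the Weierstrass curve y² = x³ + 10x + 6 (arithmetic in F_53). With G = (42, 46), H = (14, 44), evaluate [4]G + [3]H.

(36, 8)

First 4G:
Double-and-add on 4 = (100)₂. Start with G = (42, 46) for the leading 1-bit.
double: tangent at (42, 46): λ = (3·42² + 10)/(2·46) ≡ 2/39. 39⁻¹ ≡ 34 (mod 53), so λ ≡ 2·34 ≡ 15.
  x = λ² - 42 - 42 = 225 - 84 ≡ 35; y = λ·(42 - 35) - 46 ≡ 6. → (35, 6)
double: tangent at (35, 6): λ = (3·35² + 10)/(2·6) ≡ 28/12. 12⁻¹ ≡ 31 (mod 53), so λ ≡ 28·31 ≡ 20.
  x = λ² - 35 - 35 = 400 - 70 ≡ 12; y = λ·(35 - 12) - 6 ≡ 30. → (12, 30)
4G = (12, 30).
Next 3H:
Repeated addition: build up to 3H.
2H: tangent at (14, 44): λ = (3·14² + 10)/(2·44) ≡ 15/35. 35⁻¹ ≡ 50 (mod 53) since 35·50 = 1750 ≡ 1, so λ ≡ 15·50 ≡ 8.
  x = λ² - 14 - 14 = 64 - 28 ≡ 36; y = λ·(14 - 36) - 44 ≡ 45. → (36, 45)
3H: (36, 45) + (14, 44). λ = (44 - 45)/(14 - 36) ≡ 52/31 mod 53. 31⁻¹ ≡ 12 (mod 53), so λ ≡ 41.
  x = λ² - 36 - 14 = 1681 - 50 ≡ 41; y = λ·(36 - 41) - 45 ≡ 15. → (41, 15)
3H = (41, 15).
Finally 4G + 3H:
(12, 30) + (41, 15). λ = (15 - 30)/(41 - 12) ≡ 38/29 mod 53. 29⁻¹ ≡ 11 (mod 53), so λ ≡ 47.
  x = λ² - 12 - 41 = 2209 - 53 ≡ 36; y = λ·(12 - 36) - 30 ≡ 8. → (36, 8)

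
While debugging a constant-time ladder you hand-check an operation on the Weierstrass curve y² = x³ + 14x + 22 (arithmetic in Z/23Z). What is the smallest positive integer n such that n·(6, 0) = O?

2P: (6, 0) + (6, 0): same x and y₁ ≡ -y₂, so the sum is O.
2P = O, so the order is 2.

2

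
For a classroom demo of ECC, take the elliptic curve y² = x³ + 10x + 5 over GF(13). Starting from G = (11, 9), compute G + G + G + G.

Double-and-add on 4 = (100)₂. Start with G = (11, 9) for the leading 1-bit.
double: tangent at (11, 9): λ = (3·11² + 10)/(2·9) ≡ 9/5. 5⁻¹ ≡ 8 (mod 13) since 5·8 = 40 ≡ 1, so λ ≡ 9·8 ≡ 7.
  x = λ² - 11 - 11 = 49 - 22 ≡ 1; y = λ·(11 - 1) - 9 ≡ 9. → (1, 9)
double: tangent at (1, 9): λ = (3·1² + 10)/(2·9) ≡ 0/5. 5⁻¹ ≡ 8 (mod 13), so λ ≡ 0·8 ≡ 0.
  x = λ² - 1 - 1 = 0 - 2 ≡ 11; y = λ·(1 - 11) - 9 ≡ 4. → (11, 4)

(11, 4)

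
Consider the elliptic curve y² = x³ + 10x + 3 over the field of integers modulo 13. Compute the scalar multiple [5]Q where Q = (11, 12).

Repeated addition: build up to 5Q.
2Q: tangent at (11, 12): λ = (3·11² + 10)/(2·12) ≡ 9/11. 11⁻¹ ≡ 6 (mod 13), so λ ≡ 9·6 ≡ 2.
  x = λ² - 11 - 11 = 4 - 22 ≡ 8; y = λ·(11 - 8) - 12 ≡ 7. → (8, 7)
3Q: (8, 7) + (11, 12). λ = (12 - 7)/(11 - 8) ≡ 5/3 mod 13. 3⁻¹ ≡ 9 (mod 13) since 3·9 = 27 ≡ 1, so λ ≡ 6.
  x = λ² - 8 - 11 = 36 - 19 ≡ 4; y = λ·(8 - 4) - 7 ≡ 4. → (4, 4)
4Q: (4, 4) + (11, 12). λ = (12 - 4)/(11 - 4) ≡ 8/7 mod 13. 7⁻¹ ≡ 2 (mod 13), so λ ≡ 3.
  x = λ² - 4 - 11 = 9 - 15 ≡ 7; y = λ·(4 - 7) - 4 ≡ 0. → (7, 0)
5Q: (7, 0) + (11, 12). λ = (12 - 0)/(11 - 7) ≡ 12/4 mod 13. 4⁻¹ ≡ 10 (mod 13) since 4·10 = 40 ≡ 1, so λ ≡ 3.
  x = λ² - 7 - 11 = 9 - 18 ≡ 4; y = λ·(7 - 4) - 0 ≡ 9. → (4, 9)

(4, 9)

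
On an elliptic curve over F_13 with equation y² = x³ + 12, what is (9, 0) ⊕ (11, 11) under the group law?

(9, 0) + (11, 11). λ = (11 - 0)/(11 - 9) ≡ 11/2 mod 13. 2⁻¹ ≡ 7 (mod 13) since 2·7 = 14 ≡ 1, so λ ≡ 12.
  x = λ² - 9 - 11 = 144 - 20 ≡ 7; y = λ·(9 - 7) - 0 ≡ 11. → (7, 11)

(7, 11)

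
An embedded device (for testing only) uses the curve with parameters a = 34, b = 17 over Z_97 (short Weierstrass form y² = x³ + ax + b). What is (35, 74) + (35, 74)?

tangent at (35, 74): λ = (3·35² + 34)/(2·74) ≡ 23/51. 51⁻¹ ≡ 78 (mod 97) since 51·78 = 3978 ≡ 1, so λ ≡ 23·78 ≡ 48.
  x = λ² - 35 - 35 = 2304 - 70 ≡ 3; y = λ·(35 - 3) - 74 ≡ 7. → (3, 7)

(3, 7)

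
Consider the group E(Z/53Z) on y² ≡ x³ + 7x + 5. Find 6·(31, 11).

Write P = (31, 11).
Double-and-add on 6 = (110)₂. Start with P = (31, 11) for the leading 1-bit.
double: tangent at (31, 11): λ = (3·31² + 7)/(2·11) ≡ 28/22. 22⁻¹ ≡ 41 (mod 53), so λ ≡ 28·41 ≡ 35.
  x = λ² - 31 - 31 = 1225 - 62 ≡ 50; y = λ·(31 - 50) - 11 ≡ 13. → (50, 13)
add P: (50, 13) + (31, 11). λ = (11 - 13)/(31 - 50) ≡ 51/34 mod 53. 34⁻¹ ≡ 39 (mod 53), so λ ≡ 28.
  x = λ² - 50 - 31 = 784 - 81 ≡ 14; y = λ·(50 - 14) - 13 ≡ 41. → (14, 41)
double: tangent at (14, 41): λ = (3·14² + 7)/(2·41) ≡ 12/29. 29⁻¹ ≡ 11 (mod 53) since 29·11 = 319 ≡ 1, so λ ≡ 12·11 ≡ 26.
  x = λ² - 14 - 14 = 676 - 28 ≡ 12; y = λ·(14 - 12) - 41 ≡ 11. → (12, 11)

(12, 11)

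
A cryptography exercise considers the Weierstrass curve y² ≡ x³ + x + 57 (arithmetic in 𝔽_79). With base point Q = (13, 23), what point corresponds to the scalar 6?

(57, 17)

Double-and-add on 6 = (110)₂. Start with Q = (13, 23) for the leading 1-bit.
double: tangent at (13, 23): λ = (3·13² + 1)/(2·23) ≡ 34/46. 46⁻¹ ≡ 67 (mod 79), so λ ≡ 34·67 ≡ 66.
  x = λ² - 13 - 13 = 4356 - 26 ≡ 64; y = λ·(13 - 64) - 23 ≡ 8. → (64, 8)
add Q: (64, 8) + (13, 23). λ = (23 - 8)/(13 - 64) ≡ 15/28 mod 79. 28⁻¹ ≡ 48 (mod 79) since 28·48 = 1344 ≡ 1, so λ ≡ 9.
  x = λ² - 64 - 13 = 81 - 77 ≡ 4; y = λ·(64 - 4) - 8 ≡ 58. → (4, 58)
double: tangent at (4, 58): λ = (3·4² + 1)/(2·58) ≡ 49/37. 37⁻¹ ≡ 47 (mod 79), so λ ≡ 49·47 ≡ 12.
  x = λ² - 4 - 4 = 144 - 8 ≡ 57; y = λ·(4 - 57) - 58 ≡ 17. → (57, 17)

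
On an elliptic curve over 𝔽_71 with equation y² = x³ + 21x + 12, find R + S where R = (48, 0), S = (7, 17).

(48, 0) + (7, 17). λ = (17 - 0)/(7 - 48) ≡ 17/30 mod 71. 30⁻¹ ≡ 45 (mod 71) since 30·45 = 1350 ≡ 1, so λ ≡ 55.
  x = λ² - 48 - 7 = 3025 - 55 ≡ 59; y = λ·(48 - 59) - 0 ≡ 34. → (59, 34)

(59, 34)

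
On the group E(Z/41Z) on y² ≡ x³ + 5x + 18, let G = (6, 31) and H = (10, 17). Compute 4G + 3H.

(11, 16)

First 4G:
Repeated addition: build up to 4G.
2G: tangent at (6, 31): λ = (3·6² + 5)/(2·31) ≡ 31/21. 21⁻¹ ≡ 2 (mod 41) since 21·2 = 42 ≡ 1, so λ ≡ 31·2 ≡ 21.
  x = λ² - 6 - 6 = 441 - 12 ≡ 19; y = λ·(6 - 19) - 31 ≡ 24. → (19, 24)
3G: (19, 24) + (6, 31). λ = (31 - 24)/(6 - 19) ≡ 7/28 mod 41. 28⁻¹ ≡ 22 (mod 41), so λ ≡ 31.
  x = λ² - 19 - 6 = 961 - 25 ≡ 34; y = λ·(19 - 34) - 24 ≡ 3. → (34, 3)
4G: (34, 3) + (6, 31). λ = (31 - 3)/(6 - 34) ≡ 28/13 mod 41. 13⁻¹ ≡ 19 (mod 41), so λ ≡ 40.
  x = λ² - 34 - 6 = 1600 - 40 ≡ 2; y = λ·(34 - 2) - 3 ≡ 6. → (2, 6)
4G = (2, 6).
Next 3H:
Repeated addition: build up to 3H.
2H: tangent at (10, 17): λ = (3·10² + 5)/(2·17) ≡ 18/34. 34⁻¹ ≡ 35 (mod 41), so λ ≡ 18·35 ≡ 15.
  x = λ² - 10 - 10 = 225 - 20 ≡ 0; y = λ·(10 - 0) - 17 ≡ 10. → (0, 10)
3H: (0, 10) + (10, 17). λ = (17 - 10)/(10 - 0) ≡ 7/10 mod 41. 10⁻¹ ≡ 37 (mod 41), so λ ≡ 13.
  x = λ² - 0 - 10 = 169 - 10 ≡ 36; y = λ·(0 - 36) - 10 ≡ 14. → (36, 14)
3H = (36, 14).
Finally 4G + 3H:
(2, 6) + (36, 14). λ = (14 - 6)/(36 - 2) ≡ 8/34 mod 41. 34⁻¹ ≡ 35 (mod 41) since 34·35 = 1190 ≡ 1, so λ ≡ 34.
  x = λ² - 2 - 36 = 1156 - 38 ≡ 11; y = λ·(2 - 11) - 6 ≡ 16. → (11, 16)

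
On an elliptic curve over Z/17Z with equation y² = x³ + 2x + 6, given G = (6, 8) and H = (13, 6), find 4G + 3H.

(11, 13)

First 4G:
Double-and-add on 4 = (100)₂. Start with G = (6, 8) for the leading 1-bit.
double: tangent at (6, 8): λ = (3·6² + 2)/(2·8) ≡ 8/16. 16⁻¹ ≡ 16 (mod 17) since 16·16 = 256 ≡ 1, so λ ≡ 8·16 ≡ 9.
  x = λ² - 6 - 6 = 81 - 12 ≡ 1; y = λ·(6 - 1) - 8 ≡ 3. → (1, 3)
double: tangent at (1, 3): λ = (3·1² + 2)/(2·3) ≡ 5/6. 6⁻¹ ≡ 3 (mod 17), so λ ≡ 5·3 ≡ 15.
  x = λ² - 1 - 1 = 225 - 2 ≡ 2; y = λ·(1 - 2) - 3 ≡ 16. → (2, 16)
4G = (2, 16).
Next 3H:
Repeated addition: build up to 3H.
2H: tangent at (13, 6): λ = (3·13² + 2)/(2·6) ≡ 16/12. 12⁻¹ ≡ 10 (mod 17) since 12·10 = 120 ≡ 1, so λ ≡ 16·10 ≡ 7.
  x = λ² - 13 - 13 = 49 - 26 ≡ 6; y = λ·(13 - 6) - 6 ≡ 9. → (6, 9)
3H: (6, 9) + (13, 6). λ = (6 - 9)/(13 - 6) ≡ 14/7 mod 17. 7⁻¹ ≡ 5 (mod 17), so λ ≡ 2.
  x = λ² - 6 - 13 = 4 - 19 ≡ 2; y = λ·(6 - 2) - 9 ≡ 16. → (2, 16)
3H = (2, 16).
Finally 4G + 3H:
tangent at (2, 16): λ = (3·2² + 2)/(2·16) ≡ 14/15. 15⁻¹ ≡ 8 (mod 17), so λ ≡ 14·8 ≡ 10.
  x = λ² - 2 - 2 = 100 - 4 ≡ 11; y = λ·(2 - 11) - 16 ≡ 13. → (11, 13)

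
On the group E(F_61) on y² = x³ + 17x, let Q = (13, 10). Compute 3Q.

Repeated addition: build up to 3Q.
2Q: tangent at (13, 10): λ = (3·13² + 17)/(2·10) ≡ 36/20. 20⁻¹ ≡ 58 (mod 61) since 20·58 = 1160 ≡ 1, so λ ≡ 36·58 ≡ 14.
  x = λ² - 13 - 13 = 196 - 26 ≡ 48; y = λ·(13 - 48) - 10 ≡ 49. → (48, 49)
3Q: (48, 49) + (13, 10). λ = (10 - 49)/(13 - 48) ≡ 22/26 mod 61. 26⁻¹ ≡ 54 (mod 61) since 26·54 = 1404 ≡ 1, so λ ≡ 29.
  x = λ² - 48 - 13 = 841 - 61 ≡ 48; y = λ·(48 - 48) - 49 ≡ 12. → (48, 12)

(48, 12)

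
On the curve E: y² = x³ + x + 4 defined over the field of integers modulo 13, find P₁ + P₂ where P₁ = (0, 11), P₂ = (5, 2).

(0, 11) + (5, 2). λ = (2 - 11)/(5 - 0) ≡ 4/5 mod 13. 5⁻¹ ≡ 8 (mod 13), so λ ≡ 6.
  x = λ² - 0 - 5 = 36 - 5 ≡ 5; y = λ·(0 - 5) - 11 ≡ 11. → (5, 11)

(5, 11)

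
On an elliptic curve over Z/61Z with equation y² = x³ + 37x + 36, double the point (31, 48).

(24, 48)

tangent at (31, 48): λ = (3·31² + 37)/(2·48) ≡ 53/35. 35⁻¹ ≡ 7 (mod 61), so λ ≡ 53·7 ≡ 5.
  x = λ² - 31 - 31 = 25 - 62 ≡ 24; y = λ·(31 - 24) - 48 ≡ 48. → (24, 48)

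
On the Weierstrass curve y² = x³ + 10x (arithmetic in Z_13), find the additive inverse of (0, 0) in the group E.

(0, 0)

-(0, 0) = (0, -0 mod 13) = (0, 0).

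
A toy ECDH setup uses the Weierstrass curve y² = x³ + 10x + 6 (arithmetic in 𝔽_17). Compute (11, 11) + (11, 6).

O

The two points share x = 11 and their y-coordinates satisfy 11 + 6 ≡ 0 (mod 17), so they are inverses. Their sum is 𝒪.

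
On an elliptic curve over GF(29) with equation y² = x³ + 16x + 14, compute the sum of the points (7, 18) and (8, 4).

(7, 18) + (8, 4). λ = (4 - 18)/(8 - 7) ≡ 15/1 mod 29. 1⁻¹ ≡ 1 (mod 29) since 1·1 = 1 ≡ 1, so λ ≡ 15.
  x = λ² - 7 - 8 = 225 - 15 ≡ 7; y = λ·(7 - 7) - 18 ≡ 11. → (7, 11)

(7, 11)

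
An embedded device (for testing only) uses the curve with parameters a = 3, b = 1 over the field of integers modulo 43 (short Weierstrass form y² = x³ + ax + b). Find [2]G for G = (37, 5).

(29, 15)

tangent at (37, 5): λ = (3·37² + 3)/(2·5) ≡ 25/10. 10⁻¹ ≡ 13 (mod 43) since 10·13 = 130 ≡ 1, so λ ≡ 25·13 ≡ 24.
  x = λ² - 37 - 37 = 576 - 74 ≡ 29; y = λ·(37 - 29) - 5 ≡ 15. → (29, 15)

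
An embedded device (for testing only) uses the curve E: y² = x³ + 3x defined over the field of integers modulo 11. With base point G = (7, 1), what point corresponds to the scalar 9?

(6, 6)

Double-and-add on 9 = (1001)₂. Start with G = (7, 1) for the leading 1-bit.
double: tangent at (7, 1): λ = (3·7² + 3)/(2·1) ≡ 7/2. 2⁻¹ ≡ 6 (mod 11), so λ ≡ 7·6 ≡ 9.
  x = λ² - 7 - 7 = 81 - 14 ≡ 1; y = λ·(7 - 1) - 1 ≡ 9. → (1, 9)
double: tangent at (1, 9): λ = (3·1² + 3)/(2·9) ≡ 6/7. 7⁻¹ ≡ 8 (mod 11) since 7·8 = 56 ≡ 1, so λ ≡ 6·8 ≡ 4.
  x = λ² - 1 - 1 = 16 - 2 ≡ 3; y = λ·(1 - 3) - 9 ≡ 5. → (3, 5)
double: tangent at (3, 5): λ = (3·3² + 3)/(2·5) ≡ 8/10. 10⁻¹ ≡ 10 (mod 11), so λ ≡ 8·10 ≡ 3.
  x = λ² - 3 - 3 = 9 - 6 ≡ 3; y = λ·(3 - 3) - 5 ≡ 6. → (3, 6)
add G: (3, 6) + (7, 1). λ = (1 - 6)/(7 - 3) ≡ 6/4 mod 11. 4⁻¹ ≡ 3 (mod 11), so λ ≡ 7.
  x = λ² - 3 - 7 = 49 - 10 ≡ 6; y = λ·(3 - 6) - 6 ≡ 6. → (6, 6)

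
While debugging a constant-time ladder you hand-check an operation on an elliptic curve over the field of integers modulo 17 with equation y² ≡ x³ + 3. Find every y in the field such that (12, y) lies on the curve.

x³ + 0x + 3 = 1731 ≡ 14 (mod 17).
14 is a non-residue mod 17; no y exists.

none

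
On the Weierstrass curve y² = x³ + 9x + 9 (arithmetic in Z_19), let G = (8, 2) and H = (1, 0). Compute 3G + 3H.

First 3G:
Repeated addition: build up to 3G.
2G: tangent at (8, 2): λ = (3·8² + 9)/(2·2) ≡ 11/4. 4⁻¹ ≡ 5 (mod 19), so λ ≡ 11·5 ≡ 17.
  x = λ² - 8 - 8 = 289 - 16 ≡ 7; y = λ·(8 - 7) - 2 ≡ 15. → (7, 15)
3G: (7, 15) + (8, 2). λ = (2 - 15)/(8 - 7) ≡ 6/1 mod 19. 1⁻¹ ≡ 1 (mod 19) since 1·1 = 1 ≡ 1, so λ ≡ 6.
  x = λ² - 7 - 8 = 36 - 15 ≡ 2; y = λ·(7 - 2) - 15 ≡ 15. → (2, 15)
3G = (2, 15).
Next 3H:
Repeated addition: build up to 3H.
2H: (1, 0) + (1, 0): same x and y₁ ≡ -y₂, so the sum is the point at infinity.
3H: the point at infinity + (1, 0) = (1, 0) (identity).
3H = (1, 0).
Finally 3G + 3H:
(2, 15) + (1, 0). λ = (0 - 15)/(1 - 2) ≡ 4/18 mod 19. 18⁻¹ ≡ 18 (mod 19), so λ ≡ 15.
  x = λ² - 2 - 1 = 225 - 3 ≡ 13; y = λ·(2 - 13) - 15 ≡ 10. → (13, 10)

(13, 10)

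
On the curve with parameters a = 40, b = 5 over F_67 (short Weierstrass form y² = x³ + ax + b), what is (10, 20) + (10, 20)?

tangent at (10, 20): λ = (3·10² + 40)/(2·20) ≡ 5/40. 40⁻¹ ≡ 62 (mod 67) since 40·62 = 2480 ≡ 1, so λ ≡ 5·62 ≡ 42.
  x = λ² - 10 - 10 = 1764 - 20 ≡ 2; y = λ·(10 - 2) - 20 ≡ 48. → (2, 48)

(2, 48)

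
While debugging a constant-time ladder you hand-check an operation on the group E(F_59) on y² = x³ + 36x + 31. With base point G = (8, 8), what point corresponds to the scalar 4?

Repeated addition: build up to 4G.
2G: tangent at (8, 8): λ = (3·8² + 36)/(2·8) ≡ 51/16. 16⁻¹ ≡ 48 (mod 59) since 16·48 = 768 ≡ 1, so λ ≡ 51·48 ≡ 29.
  x = λ² - 8 - 8 = 841 - 16 ≡ 58; y = λ·(8 - 58) - 8 ≡ 17. → (58, 17)
3G: (58, 17) + (8, 8). λ = (8 - 17)/(8 - 58) ≡ 50/9 mod 59. 9⁻¹ ≡ 46 (mod 59) since 9·46 = 414 ≡ 1, so λ ≡ 58.
  x = λ² - 58 - 8 = 3364 - 66 ≡ 53; y = λ·(58 - 53) - 17 ≡ 37. → (53, 37)
4G: (53, 37) + (8, 8). λ = (8 - 37)/(8 - 53) ≡ 30/14 mod 59. 14⁻¹ ≡ 38 (mod 59), so λ ≡ 19.
  x = λ² - 53 - 8 = 361 - 61 ≡ 5; y = λ·(53 - 5) - 37 ≡ 49. → (5, 49)

(5, 49)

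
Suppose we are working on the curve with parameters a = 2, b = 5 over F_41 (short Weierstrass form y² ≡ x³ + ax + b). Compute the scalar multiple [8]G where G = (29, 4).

(28, 18)

Double-and-add on 8 = (1000)₂. Start with G = (29, 4) for the leading 1-bit.
double: tangent at (29, 4): λ = (3·29² + 2)/(2·4) ≡ 24/8. 8⁻¹ ≡ 36 (mod 41), so λ ≡ 24·36 ≡ 3.
  x = λ² - 29 - 29 = 9 - 58 ≡ 33; y = λ·(29 - 33) - 4 ≡ 25. → (33, 25)
double: tangent at (33, 25): λ = (3·33² + 2)/(2·25) ≡ 30/9. 9⁻¹ ≡ 32 (mod 41) since 9·32 = 288 ≡ 1, so λ ≡ 30·32 ≡ 17.
  x = λ² - 33 - 33 = 289 - 66 ≡ 18; y = λ·(33 - 18) - 25 ≡ 25. → (18, 25)
double: tangent at (18, 25): λ = (3·18² + 2)/(2·25) ≡ 31/9. 9⁻¹ ≡ 32 (mod 41), so λ ≡ 31·32 ≡ 8.
  x = λ² - 18 - 18 = 64 - 36 ≡ 28; y = λ·(18 - 28) - 25 ≡ 18. → (28, 18)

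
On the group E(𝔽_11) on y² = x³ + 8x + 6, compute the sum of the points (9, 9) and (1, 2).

(9, 9) + (1, 2). λ = (2 - 9)/(1 - 9) ≡ 4/3 mod 11. 3⁻¹ ≡ 4 (mod 11) since 3·4 = 12 ≡ 1, so λ ≡ 5.
  x = λ² - 9 - 1 = 25 - 10 ≡ 4; y = λ·(9 - 4) - 9 ≡ 5. → (4, 5)

(4, 5)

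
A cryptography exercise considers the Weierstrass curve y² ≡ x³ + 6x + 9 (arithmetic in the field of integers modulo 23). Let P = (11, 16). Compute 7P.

(15, 1)

Double-and-add on 7 = (111)₂. Start with P = (11, 16) for the leading 1-bit.
double: tangent at (11, 16): λ = (3·11² + 6)/(2·16) ≡ 1/9. 9⁻¹ ≡ 18 (mod 23), so λ ≡ 1·18 ≡ 18.
  x = λ² - 11 - 11 = 324 - 22 ≡ 3; y = λ·(11 - 3) - 16 ≡ 13. → (3, 13)
add P: (3, 13) + (11, 16). λ = (16 - 13)/(11 - 3) ≡ 3/8 mod 23. 8⁻¹ ≡ 3 (mod 23) since 8·3 = 24 ≡ 1, so λ ≡ 9.
  x = λ² - 3 - 11 = 81 - 14 ≡ 21; y = λ·(3 - 21) - 13 ≡ 9. → (21, 9)
double: tangent at (21, 9): λ = (3·21² + 6)/(2·9) ≡ 18/18. 18⁻¹ ≡ 9 (mod 23) since 18·9 = 162 ≡ 1, so λ ≡ 18·9 ≡ 1.
  x = λ² - 21 - 21 = 1 - 42 ≡ 5; y = λ·(21 - 5) - 9 ≡ 7. → (5, 7)
add P: (5, 7) + (11, 16). λ = (16 - 7)/(11 - 5) ≡ 9/6 mod 23. 6⁻¹ ≡ 4 (mod 23), so λ ≡ 13.
  x = λ² - 5 - 11 = 169 - 16 ≡ 15; y = λ·(5 - 15) - 7 ≡ 1. → (15, 1)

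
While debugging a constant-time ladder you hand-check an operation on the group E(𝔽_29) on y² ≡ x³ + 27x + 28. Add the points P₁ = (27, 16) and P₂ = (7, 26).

(17, 8)

(27, 16) + (7, 26). λ = (26 - 16)/(7 - 27) ≡ 10/9 mod 29. 9⁻¹ ≡ 13 (mod 29), so λ ≡ 14.
  x = λ² - 27 - 7 = 196 - 34 ≡ 17; y = λ·(27 - 17) - 16 ≡ 8. → (17, 8)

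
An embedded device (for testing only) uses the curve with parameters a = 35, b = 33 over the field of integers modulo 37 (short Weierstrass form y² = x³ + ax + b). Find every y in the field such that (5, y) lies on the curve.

0

x³ + 35x + 33 = 333 ≡ 0 (mod 37).
Only y = 0 satisfies y² ≡ 0.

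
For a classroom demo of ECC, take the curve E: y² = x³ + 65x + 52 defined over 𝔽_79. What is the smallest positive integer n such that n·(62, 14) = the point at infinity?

7

2P: tangent at (62, 14): λ = (3·62² + 65)/(2·14) ≡ 63/28. 28⁻¹ ≡ 48 (mod 79) since 28·48 = 1344 ≡ 1, so λ ≡ 63·48 ≡ 22.
  x = λ² - 62 - 62 = 484 - 124 ≡ 44; y = λ·(62 - 44) - 14 ≡ 66. → (44, 66)
3P: (44, 66) + (62, 14). λ = (14 - 66)/(62 - 44) ≡ 27/18 mod 79. 18⁻¹ ≡ 22 (mod 79), so λ ≡ 41.
  x = λ² - 44 - 62 = 1681 - 106 ≡ 74; y = λ·(44 - 74) - 66 ≡ 47. → (74, 47)
4P: (74, 47) + (62, 14). λ = (14 - 47)/(62 - 74) ≡ 46/67 mod 79. 67⁻¹ ≡ 46 (mod 79) since 67·46 = 3082 ≡ 1, so λ ≡ 62.
  x = λ² - 74 - 62 = 3844 - 136 ≡ 74; y = λ·(74 - 74) - 47 ≡ 32. → (74, 32)
5P: (74, 32) + (62, 14). λ = (14 - 32)/(62 - 74) ≡ 61/67 mod 79. 67⁻¹ ≡ 46 (mod 79), so λ ≡ 41.
  x = λ² - 74 - 62 = 1681 - 136 ≡ 44; y = λ·(74 - 44) - 32 ≡ 13. → (44, 13)
6P: (44, 13) + (62, 14). λ = (14 - 13)/(62 - 44) ≡ 1/18 mod 79. 18⁻¹ ≡ 22 (mod 79), so λ ≡ 22.
  x = λ² - 44 - 62 = 484 - 106 ≡ 62; y = λ·(44 - 62) - 13 ≡ 65. → (62, 65)
7P: (62, 65) + (62, 14): same x and y₁ ≡ -y₂, so the sum is the point at infinity.
7P = the point at infinity, so the order is 7.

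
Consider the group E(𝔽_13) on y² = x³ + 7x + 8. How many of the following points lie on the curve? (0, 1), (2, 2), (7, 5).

(0, 1): 1² ≡ 1, rhs ≡ 8 → off.
(2, 2): 2² ≡ 4, rhs ≡ 4 → on.
(7, 5): 5² ≡ 12, rhs ≡ 10 → off.

1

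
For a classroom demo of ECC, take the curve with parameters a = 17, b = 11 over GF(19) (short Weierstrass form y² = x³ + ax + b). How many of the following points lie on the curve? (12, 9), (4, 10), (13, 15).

(12, 9): 9² ≡ 5, rhs ≡ 5 → on.
(4, 10): 10² ≡ 5, rhs ≡ 10 → off.
(13, 15): 15² ≡ 16, rhs ≡ 16 → on.

2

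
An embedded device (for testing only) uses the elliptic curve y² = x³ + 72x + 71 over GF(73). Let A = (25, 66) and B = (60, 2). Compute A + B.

(25, 66) + (60, 2). λ = (2 - 66)/(60 - 25) ≡ 9/35 mod 73. 35⁻¹ ≡ 48 (mod 73) since 35·48 = 1680 ≡ 1, so λ ≡ 67.
  x = λ² - 25 - 60 = 4489 - 85 ≡ 24; y = λ·(25 - 24) - 66 ≡ 1. → (24, 1)

(24, 1)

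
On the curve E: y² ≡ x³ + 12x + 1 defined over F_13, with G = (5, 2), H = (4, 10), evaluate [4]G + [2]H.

(12, 12)

First 4G:
Double-and-add on 4 = (100)₂. Start with G = (5, 2) for the leading 1-bit.
double: tangent at (5, 2): λ = (3·5² + 12)/(2·2) ≡ 9/4. 4⁻¹ ≡ 10 (mod 13), so λ ≡ 9·10 ≡ 12.
  x = λ² - 5 - 5 = 144 - 10 ≡ 4; y = λ·(5 - 4) - 2 ≡ 10. → (4, 10)
double: tangent at (4, 10): λ = (3·4² + 12)/(2·10) ≡ 8/7. 7⁻¹ ≡ 2 (mod 13), so λ ≡ 8·2 ≡ 3.
  x = λ² - 4 - 4 = 9 - 8 ≡ 1; y = λ·(4 - 1) - 10 ≡ 12. → (1, 12)
4G = (1, 12).
Next 2H:
Repeated addition: build up to 2H.
2H: tangent at (4, 10): λ = (3·4² + 12)/(2·10) ≡ 8/7. 7⁻¹ ≡ 2 (mod 13) since 7·2 = 14 ≡ 1, so λ ≡ 8·2 ≡ 3.
  x = λ² - 4 - 4 = 9 - 8 ≡ 1; y = λ·(4 - 1) - 10 ≡ 12. → (1, 12)
2H = (1, 12).
Finally 4G + 2H:
tangent at (1, 12): λ = (3·1² + 12)/(2·12) ≡ 2/11. 11⁻¹ ≡ 6 (mod 13) since 11·6 = 66 ≡ 1, so λ ≡ 2·6 ≡ 12.
  x = λ² - 1 - 1 = 144 - 2 ≡ 12; y = λ·(1 - 12) - 12 ≡ 12. → (12, 12)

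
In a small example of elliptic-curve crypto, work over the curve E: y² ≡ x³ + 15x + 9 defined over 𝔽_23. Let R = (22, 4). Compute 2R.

(20, 12)

tangent at (22, 4): λ = (3·22² + 15)/(2·4) ≡ 18/8. 8⁻¹ ≡ 3 (mod 23) since 8·3 = 24 ≡ 1, so λ ≡ 18·3 ≡ 8.
  x = λ² - 22 - 22 = 64 - 44 ≡ 20; y = λ·(22 - 20) - 4 ≡ 12. → (20, 12)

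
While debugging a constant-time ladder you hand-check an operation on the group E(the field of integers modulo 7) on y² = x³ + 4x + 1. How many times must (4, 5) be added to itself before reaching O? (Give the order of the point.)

2P: tangent at (4, 5): λ = (3·4² + 4)/(2·5) ≡ 3/3. 3⁻¹ ≡ 5 (mod 7), so λ ≡ 3·5 ≡ 1.
  x = λ² - 4 - 4 = 1 - 8 ≡ 0; y = λ·(4 - 0) - 5 ≡ 6. → (0, 6)
3P: (0, 6) + (4, 5). λ = (5 - 6)/(4 - 0) ≡ 6/4 mod 7. 4⁻¹ ≡ 2 (mod 7), so λ ≡ 5.
  x = λ² - 0 - 4 = 25 - 4 ≡ 0; y = λ·(0 - 0) - 6 ≡ 1. → (0, 1)
4P: (0, 1) + (4, 5). λ = (5 - 1)/(4 - 0) ≡ 4/4 mod 7. 4⁻¹ ≡ 2 (mod 7), so λ ≡ 1.
  x = λ² - 0 - 4 = 1 - 4 ≡ 4; y = λ·(0 - 4) - 1 ≡ 2. → (4, 2)
5P: (4, 2) + (4, 5): same x and y₁ ≡ -y₂, so the sum is O.
5P = O, so the order is 5.

5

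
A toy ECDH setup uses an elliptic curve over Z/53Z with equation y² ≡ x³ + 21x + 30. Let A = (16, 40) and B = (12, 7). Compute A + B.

(50, 24)

(16, 40) + (12, 7). λ = (7 - 40)/(12 - 16) ≡ 20/49 mod 53. 49⁻¹ ≡ 13 (mod 53), so λ ≡ 48.
  x = λ² - 16 - 12 = 2304 - 28 ≡ 50; y = λ·(16 - 50) - 40 ≡ 24. → (50, 24)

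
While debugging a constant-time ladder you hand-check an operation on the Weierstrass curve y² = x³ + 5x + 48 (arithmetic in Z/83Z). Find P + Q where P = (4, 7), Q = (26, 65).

(4, 7) + (26, 65). λ = (65 - 7)/(26 - 4) ≡ 58/22 mod 83. 22⁻¹ ≡ 34 (mod 83) since 22·34 = 748 ≡ 1, so λ ≡ 63.
  x = λ² - 4 - 26 = 3969 - 30 ≡ 38; y = λ·(4 - 38) - 7 ≡ 9. → (38, 9)

(38, 9)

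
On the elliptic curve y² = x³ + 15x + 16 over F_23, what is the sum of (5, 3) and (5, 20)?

O

The two points share x = 5 and their y-coordinates satisfy 3 + 20 ≡ 0 (mod 23), so they are inverses. Their sum is O.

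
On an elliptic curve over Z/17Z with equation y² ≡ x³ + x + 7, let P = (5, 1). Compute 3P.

Repeated addition: build up to 3P.
2P: tangent at (5, 1): λ = (3·5² + 1)/(2·1) ≡ 8/2. 2⁻¹ ≡ 9 (mod 17), so λ ≡ 8·9 ≡ 4.
  x = λ² - 5 - 5 = 16 - 10 ≡ 6; y = λ·(5 - 6) - 1 ≡ 12. → (6, 12)
3P: (6, 12) + (5, 1). λ = (1 - 12)/(5 - 6) ≡ 6/16 mod 17. 16⁻¹ ≡ 16 (mod 17), so λ ≡ 11.
  x = λ² - 6 - 5 = 121 - 11 ≡ 8; y = λ·(6 - 8) - 12 ≡ 0. → (8, 0)

(8, 0)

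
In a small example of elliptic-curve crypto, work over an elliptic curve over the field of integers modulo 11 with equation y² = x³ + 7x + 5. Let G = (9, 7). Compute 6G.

Double-and-add on 6 = (110)₂. Start with G = (9, 7) for the leading 1-bit.
double: tangent at (9, 7): λ = (3·9² + 7)/(2·7) ≡ 8/3. 3⁻¹ ≡ 4 (mod 11) since 3·4 = 12 ≡ 1, so λ ≡ 8·4 ≡ 10.
  x = λ² - 9 - 9 = 100 - 18 ≡ 5; y = λ·(9 - 5) - 7 ≡ 0. → (5, 0)
add G: (5, 0) + (9, 7). λ = (7 - 0)/(9 - 5) ≡ 7/4 mod 11. 4⁻¹ ≡ 3 (mod 11), so λ ≡ 10.
  x = λ² - 5 - 9 = 100 - 14 ≡ 9; y = λ·(5 - 9) - 0 ≡ 4. → (9, 4)
double: tangent at (9, 4): λ = (3·9² + 7)/(2·4) ≡ 8/8. 8⁻¹ ≡ 7 (mod 11) since 8·7 = 56 ≡ 1, so λ ≡ 8·7 ≡ 1.
  x = λ² - 9 - 9 = 1 - 18 ≡ 5; y = λ·(9 - 5) - 4 ≡ 0. → (5, 0)

(5, 0)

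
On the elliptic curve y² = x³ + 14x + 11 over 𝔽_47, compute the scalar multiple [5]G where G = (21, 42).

(22, 4)

Double-and-add on 5 = (101)₂. Start with G = (21, 42) for the leading 1-bit.
double: tangent at (21, 42): λ = (3·21² + 14)/(2·42) ≡ 21/37. 37⁻¹ ≡ 14 (mod 47), so λ ≡ 21·14 ≡ 12.
  x = λ² - 21 - 21 = 144 - 42 ≡ 8; y = λ·(21 - 8) - 42 ≡ 20. → (8, 20)
double: tangent at (8, 20): λ = (3·8² + 14)/(2·20) ≡ 18/40. 40⁻¹ ≡ 20 (mod 47) since 40·20 = 800 ≡ 1, so λ ≡ 18·20 ≡ 31.
  x = λ² - 8 - 8 = 961 - 16 ≡ 5; y = λ·(8 - 5) - 20 ≡ 26. → (5, 26)
add G: (5, 26) + (21, 42). λ = (42 - 26)/(21 - 5) ≡ 16/16 mod 47. 16⁻¹ ≡ 3 (mod 47), so λ ≡ 1.
  x = λ² - 5 - 21 = 1 - 26 ≡ 22; y = λ·(5 - 22) - 26 ≡ 4. → (22, 4)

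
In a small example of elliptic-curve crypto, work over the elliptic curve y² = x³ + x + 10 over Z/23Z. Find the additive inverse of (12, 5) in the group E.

(12, 18)

-(12, 5) = (12, -5 mod 23) = (12, 18).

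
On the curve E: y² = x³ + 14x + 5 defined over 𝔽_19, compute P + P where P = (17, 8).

tangent at (17, 8): λ = (3·17² + 14)/(2·8) ≡ 7/16. 16⁻¹ ≡ 6 (mod 19), so λ ≡ 7·6 ≡ 4.
  x = λ² - 17 - 17 = 16 - 34 ≡ 1; y = λ·(17 - 1) - 8 ≡ 18. → (1, 18)

(1, 18)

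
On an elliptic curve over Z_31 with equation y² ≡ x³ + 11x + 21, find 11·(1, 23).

Write Q = (1, 23).
Double-and-add on 11 = (1011)₂. Start with Q = (1, 23) for the leading 1-bit.
double: tangent at (1, 23): λ = (3·1² + 11)/(2·23) ≡ 14/15. 15⁻¹ ≡ 29 (mod 31), so λ ≡ 14·29 ≡ 3.
  x = λ² - 1 - 1 = 9 - 2 ≡ 7; y = λ·(1 - 7) - 23 ≡ 21. → (7, 21)
double: tangent at (7, 21): λ = (3·7² + 11)/(2·21) ≡ 3/11. 11⁻¹ ≡ 17 (mod 31) since 11·17 = 187 ≡ 1, so λ ≡ 3·17 ≡ 20.
  x = λ² - 7 - 7 = 400 - 14 ≡ 14; y = λ·(7 - 14) - 21 ≡ 25. → (14, 25)
add Q: (14, 25) + (1, 23). λ = (23 - 25)/(1 - 14) ≡ 29/18 mod 31. 18⁻¹ ≡ 19 (mod 31), so λ ≡ 24.
  x = λ² - 14 - 1 = 576 - 15 ≡ 3; y = λ·(14 - 3) - 25 ≡ 22. → (3, 22)
double: tangent at (3, 22): λ = (3·3² + 11)/(2·22) ≡ 7/13. 13⁻¹ ≡ 12 (mod 31), so λ ≡ 7·12 ≡ 22.
  x = λ² - 3 - 3 = 484 - 6 ≡ 13; y = λ·(3 - 13) - 22 ≡ 6. → (13, 6)
add Q: (13, 6) + (1, 23). λ = (23 - 6)/(1 - 13) ≡ 17/19 mod 31. 19⁻¹ ≡ 18 (mod 31), so λ ≡ 27.
  x = λ² - 13 - 1 = 729 - 14 ≡ 2; y = λ·(13 - 2) - 6 ≡ 12. → (2, 12)

(2, 12)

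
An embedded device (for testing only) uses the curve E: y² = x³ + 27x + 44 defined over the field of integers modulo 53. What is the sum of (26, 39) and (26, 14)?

The two points share x = 26 and their y-coordinates satisfy 39 + 14 ≡ 0 (mod 53), so they are inverses. Their sum is O.

O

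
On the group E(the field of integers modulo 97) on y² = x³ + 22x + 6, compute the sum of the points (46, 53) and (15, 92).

(46, 53) + (15, 92). λ = (92 - 53)/(15 - 46) ≡ 39/66 mod 97. 66⁻¹ ≡ 25 (mod 97), so λ ≡ 5.
  x = λ² - 46 - 15 = 25 - 61 ≡ 61; y = λ·(46 - 61) - 53 ≡ 66. → (61, 66)

(61, 66)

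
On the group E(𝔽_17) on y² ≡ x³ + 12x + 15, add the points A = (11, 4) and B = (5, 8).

(11, 4) + (5, 8). λ = (8 - 4)/(5 - 11) ≡ 4/11 mod 17. 11⁻¹ ≡ 14 (mod 17), so λ ≡ 5.
  x = λ² - 11 - 5 = 25 - 16 ≡ 9; y = λ·(11 - 9) - 4 ≡ 6. → (9, 6)

(9, 6)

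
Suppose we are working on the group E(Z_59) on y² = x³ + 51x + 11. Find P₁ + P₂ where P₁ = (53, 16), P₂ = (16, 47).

(53, 16) + (16, 47). λ = (47 - 16)/(16 - 53) ≡ 31/22 mod 59. 22⁻¹ ≡ 51 (mod 59), so λ ≡ 47.
  x = λ² - 53 - 16 = 2209 - 69 ≡ 16; y = λ·(53 - 16) - 16 ≡ 12. → (16, 12)

(16, 12)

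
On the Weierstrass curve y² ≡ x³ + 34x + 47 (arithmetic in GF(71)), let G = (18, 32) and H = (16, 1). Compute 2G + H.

(48, 37)

First 2G:
Repeated addition: build up to 2G.
2G: tangent at (18, 32): λ = (3·18² + 34)/(2·32) ≡ 12/64. 64⁻¹ ≡ 10 (mod 71), so λ ≡ 12·10 ≡ 49.
  x = λ² - 18 - 18 = 2401 - 36 ≡ 22; y = λ·(18 - 22) - 32 ≡ 56. → (22, 56)
2G = (22, 56).
Finally 2G + H:
(22, 56) + (16, 1). λ = (1 - 56)/(16 - 22) ≡ 16/65 mod 71. 65⁻¹ ≡ 59 (mod 71), so λ ≡ 21.
  x = λ² - 22 - 16 = 441 - 38 ≡ 48; y = λ·(22 - 48) - 56 ≡ 37. → (48, 37)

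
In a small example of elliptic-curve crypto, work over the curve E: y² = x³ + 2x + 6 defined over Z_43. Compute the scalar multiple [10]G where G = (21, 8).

Repeated addition: build up to 10G.
2G: tangent at (21, 8): λ = (3·21² + 2)/(2·8) ≡ 35/16. 16⁻¹ ≡ 35 (mod 43) since 16·35 = 560 ≡ 1, so λ ≡ 35·35 ≡ 21.
  x = λ² - 21 - 21 = 441 - 42 ≡ 12; y = λ·(21 - 12) - 8 ≡ 9. → (12, 9)
3G: (12, 9) + (21, 8). λ = (8 - 9)/(21 - 12) ≡ 42/9 mod 43. 9⁻¹ ≡ 24 (mod 43), so λ ≡ 19.
  x = λ² - 12 - 21 = 361 - 33 ≡ 27; y = λ·(12 - 27) - 9 ≡ 7. → (27, 7)
4G: (27, 7) + (21, 8). λ = (8 - 7)/(21 - 27) ≡ 1/37 mod 43. 37⁻¹ ≡ 7 (mod 43), so λ ≡ 7.
  x = λ² - 27 - 21 = 49 - 48 ≡ 1; y = λ·(27 - 1) - 7 ≡ 3. → (1, 3)
5G: (1, 3) + (21, 8). λ = (8 - 3)/(21 - 1) ≡ 5/20 mod 43. 20⁻¹ ≡ 28 (mod 43), so λ ≡ 11.
  x = λ² - 1 - 21 = 121 - 22 ≡ 13; y = λ·(1 - 13) - 3 ≡ 37. → (13, 37)
6G: (13, 37) + (21, 8). λ = (8 - 37)/(21 - 13) ≡ 14/8 mod 43. 8⁻¹ ≡ 27 (mod 43), so λ ≡ 34.
  x = λ² - 13 - 21 = 1156 - 34 ≡ 4; y = λ·(13 - 4) - 37 ≡ 11. → (4, 11)
7G: (4, 11) + (21, 8). λ = (8 - 11)/(21 - 4) ≡ 40/17 mod 43. 17⁻¹ ≡ 38 (mod 43), so λ ≡ 15.
  x = λ² - 4 - 21 = 225 - 25 ≡ 28; y = λ·(4 - 28) - 11 ≡ 16. → (28, 16)
8G: (28, 16) + (21, 8). λ = (8 - 16)/(21 - 28) ≡ 35/36 mod 43. 36⁻¹ ≡ 6 (mod 43) since 36·6 = 216 ≡ 1, so λ ≡ 38.
  x = λ² - 28 - 21 = 1444 - 49 ≡ 19; y = λ·(28 - 19) - 16 ≡ 25. → (19, 25)
9G: (19, 25) + (21, 8). λ = (8 - 25)/(21 - 19) ≡ 26/2 mod 43. 2⁻¹ ≡ 22 (mod 43), so λ ≡ 13.
  x = λ² - 19 - 21 = 169 - 40 ≡ 0; y = λ·(19 - 0) - 25 ≡ 7. → (0, 7)
10G: (0, 7) + (21, 8). λ = (8 - 7)/(21 - 0) ≡ 1/21 mod 43. 21⁻¹ ≡ 41 (mod 43), so λ ≡ 41.
  x = λ² - 0 - 21 = 1681 - 21 ≡ 26; y = λ·(0 - 26) - 7 ≡ 2. → (26, 2)

(26, 2)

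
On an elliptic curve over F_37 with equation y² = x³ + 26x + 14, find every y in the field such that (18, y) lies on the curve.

x³ + 26x + 14 = 6314 ≡ 24 (mod 37).
24 is a non-residue mod 37; no y exists.

none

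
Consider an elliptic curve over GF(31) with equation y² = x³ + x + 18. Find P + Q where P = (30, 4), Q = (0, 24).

(29, 16)

(30, 4) + (0, 24). λ = (24 - 4)/(0 - 30) ≡ 20/1 mod 31. 1⁻¹ ≡ 1 (mod 31), so λ ≡ 20.
  x = λ² - 30 - 0 = 400 - 30 ≡ 29; y = λ·(30 - 29) - 4 ≡ 16. → (29, 16)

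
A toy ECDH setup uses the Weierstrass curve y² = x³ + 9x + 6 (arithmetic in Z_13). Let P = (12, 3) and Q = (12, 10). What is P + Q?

O

The two points share x = 12 and their y-coordinates satisfy 3 + 10 ≡ 0 (mod 13), so they are inverses. Their sum is O.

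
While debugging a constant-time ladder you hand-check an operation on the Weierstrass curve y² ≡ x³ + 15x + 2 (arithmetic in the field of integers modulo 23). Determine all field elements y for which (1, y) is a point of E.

8, 15

x³ + 15x + 2 = 18 ≡ 18 (mod 23).
Square roots of 18 mod 23: 8 and 15 (since 8² = 64 ≡ 18).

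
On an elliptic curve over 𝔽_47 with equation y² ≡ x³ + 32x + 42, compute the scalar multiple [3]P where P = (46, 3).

Repeated addition: build up to 3P.
2P: tangent at (46, 3): λ = (3·46² + 32)/(2·3) ≡ 35/6. 6⁻¹ ≡ 8 (mod 47) since 6·8 = 48 ≡ 1, so λ ≡ 35·8 ≡ 45.
  x = λ² - 46 - 46 = 2025 - 92 ≡ 6; y = λ·(46 - 6) - 3 ≡ 11. → (6, 11)
3P: (6, 11) + (46, 3). λ = (3 - 11)/(46 - 6) ≡ 39/40 mod 47. 40⁻¹ ≡ 20 (mod 47), so λ ≡ 28.
  x = λ² - 6 - 46 = 784 - 52 ≡ 27; y = λ·(6 - 27) - 11 ≡ 12. → (27, 12)

(27, 12)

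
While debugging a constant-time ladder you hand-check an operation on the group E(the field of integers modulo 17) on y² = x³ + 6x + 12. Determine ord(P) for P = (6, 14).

7

2P: tangent at (6, 14): λ = (3·6² + 6)/(2·14) ≡ 12/11. 11⁻¹ ≡ 14 (mod 17) since 11·14 = 154 ≡ 1, so λ ≡ 12·14 ≡ 15.
  x = λ² - 6 - 6 = 225 - 12 ≡ 9; y = λ·(6 - 9) - 14 ≡ 9. → (9, 9)
3P: (9, 9) + (6, 14). λ = (14 - 9)/(6 - 9) ≡ 5/14 mod 17. 14⁻¹ ≡ 11 (mod 17), so λ ≡ 4.
  x = λ² - 9 - 6 = 16 - 15 ≡ 1; y = λ·(9 - 1) - 9 ≡ 6. → (1, 6)
4P: (1, 6) + (6, 14). λ = (14 - 6)/(6 - 1) ≡ 8/5 mod 17. 5⁻¹ ≡ 7 (mod 17) since 5·7 = 35 ≡ 1, so λ ≡ 5.
  x = λ² - 1 - 6 = 25 - 7 ≡ 1; y = λ·(1 - 1) - 6 ≡ 11. → (1, 11)
5P: (1, 11) + (6, 14). λ = (14 - 11)/(6 - 1) ≡ 3/5 mod 17. 5⁻¹ ≡ 7 (mod 17) since 5·7 = 35 ≡ 1, so λ ≡ 4.
  x = λ² - 1 - 6 = 16 - 7 ≡ 9; y = λ·(1 - 9) - 11 ≡ 8. → (9, 8)
6P: (9, 8) + (6, 14). λ = (14 - 8)/(6 - 9) ≡ 6/14 mod 17. 14⁻¹ ≡ 11 (mod 17) since 14·11 = 154 ≡ 1, so λ ≡ 15.
  x = λ² - 9 - 6 = 225 - 15 ≡ 6; y = λ·(9 - 6) - 8 ≡ 3. → (6, 3)
7P: (6, 3) + (6, 14): same x and y₁ ≡ -y₂, so the sum is ∞.
7P = ∞, so the order is 7.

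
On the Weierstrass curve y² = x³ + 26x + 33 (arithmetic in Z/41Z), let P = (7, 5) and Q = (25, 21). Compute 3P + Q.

First 3P:
Repeated addition: build up to 3P.
2P: tangent at (7, 5): λ = (3·7² + 26)/(2·5) ≡ 9/10. 10⁻¹ ≡ 37 (mod 41), so λ ≡ 9·37 ≡ 5.
  x = λ² - 7 - 7 = 25 - 14 ≡ 11; y = λ·(7 - 11) - 5 ≡ 16. → (11, 16)
3P: (11, 16) + (7, 5). λ = (5 - 16)/(7 - 11) ≡ 30/37 mod 41. 37⁻¹ ≡ 10 (mod 41), so λ ≡ 13.
  x = λ² - 11 - 7 = 169 - 18 ≡ 28; y = λ·(11 - 28) - 16 ≡ 9. → (28, 9)
3P = (28, 9).
Finally 3P + Q:
(28, 9) + (25, 21). λ = (21 - 9)/(25 - 28) ≡ 12/38 mod 41. 38⁻¹ ≡ 27 (mod 41) since 38·27 = 1026 ≡ 1, so λ ≡ 37.
  x = λ² - 28 - 25 = 1369 - 53 ≡ 4; y = λ·(28 - 4) - 9 ≡ 18. → (4, 18)

(4, 18)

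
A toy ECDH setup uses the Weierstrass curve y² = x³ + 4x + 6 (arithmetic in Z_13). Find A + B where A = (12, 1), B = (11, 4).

(12, 1) + (11, 4). λ = (4 - 1)/(11 - 12) ≡ 3/12 mod 13. 12⁻¹ ≡ 12 (mod 13) since 12·12 = 144 ≡ 1, so λ ≡ 10.
  x = λ² - 12 - 11 = 100 - 23 ≡ 12; y = λ·(12 - 12) - 1 ≡ 12. → (12, 12)

(12, 12)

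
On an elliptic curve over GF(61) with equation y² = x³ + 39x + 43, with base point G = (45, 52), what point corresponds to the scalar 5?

(14, 51)

Double-and-add on 5 = (101)₂. Start with G = (45, 52) for the leading 1-bit.
double: tangent at (45, 52): λ = (3·45² + 39)/(2·52) ≡ 14/43. 43⁻¹ ≡ 44 (mod 61), so λ ≡ 14·44 ≡ 6.
  x = λ² - 45 - 45 = 36 - 90 ≡ 7; y = λ·(45 - 7) - 52 ≡ 54. → (7, 54)
double: tangent at (7, 54): λ = (3·7² + 39)/(2·54) ≡ 3/47. 47⁻¹ ≡ 13 (mod 61), so λ ≡ 3·13 ≡ 39.
  x = λ² - 7 - 7 = 1521 - 14 ≡ 43; y = λ·(7 - 43) - 54 ≡ 6. → (43, 6)
add G: (43, 6) + (45, 52). λ = (52 - 6)/(45 - 43) ≡ 46/2 mod 61. 2⁻¹ ≡ 31 (mod 61) since 2·31 = 62 ≡ 1, so λ ≡ 23.
  x = λ² - 43 - 45 = 529 - 88 ≡ 14; y = λ·(43 - 14) - 6 ≡ 51. → (14, 51)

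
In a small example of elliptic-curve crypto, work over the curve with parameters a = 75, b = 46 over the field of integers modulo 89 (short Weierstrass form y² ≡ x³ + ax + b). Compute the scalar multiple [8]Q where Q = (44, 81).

Repeated addition: build up to 8Q.
2Q: tangent at (44, 81): λ = (3·44² + 75)/(2·81) ≡ 9/73. 73⁻¹ ≡ 50 (mod 89), so λ ≡ 9·50 ≡ 5.
  x = λ² - 44 - 44 = 25 - 88 ≡ 26; y = λ·(44 - 26) - 81 ≡ 9. → (26, 9)
3Q: (26, 9) + (44, 81). λ = (81 - 9)/(44 - 26) ≡ 72/18 mod 89. 18⁻¹ ≡ 5 (mod 89) since 18·5 = 90 ≡ 1, so λ ≡ 4.
  x = λ² - 26 - 44 = 16 - 70 ≡ 35; y = λ·(26 - 35) - 9 ≡ 44. → (35, 44)
4Q: (35, 44) + (44, 81). λ = (81 - 44)/(44 - 35) ≡ 37/9 mod 89. 9⁻¹ ≡ 10 (mod 89) since 9·10 = 90 ≡ 1, so λ ≡ 14.
  x = λ² - 35 - 44 = 196 - 79 ≡ 28; y = λ·(35 - 28) - 44 ≡ 54. → (28, 54)
5Q: (28, 54) + (44, 81). λ = (81 - 54)/(44 - 28) ≡ 27/16 mod 89. 16⁻¹ ≡ 39 (mod 89) since 16·39 = 624 ≡ 1, so λ ≡ 74.
  x = λ² - 28 - 44 = 5476 - 72 ≡ 64; y = λ·(28 - 64) - 54 ≡ 41. → (64, 41)
6Q: (64, 41) + (44, 81). λ = (81 - 41)/(44 - 64) ≡ 40/69 mod 89. 69⁻¹ ≡ 40 (mod 89) since 69·40 = 2760 ≡ 1, so λ ≡ 87.
  x = λ² - 64 - 44 = 7569 - 108 ≡ 74; y = λ·(64 - 74) - 41 ≡ 68. → (74, 68)
7Q: (74, 68) + (44, 81). λ = (81 - 68)/(44 - 74) ≡ 13/59 mod 89. 59⁻¹ ≡ 86 (mod 89) since 59·86 = 5074 ≡ 1, so λ ≡ 50.
  x = λ² - 74 - 44 = 2500 - 118 ≡ 68; y = λ·(74 - 68) - 68 ≡ 54. → (68, 54)
8Q: (68, 54) + (44, 81). λ = (81 - 54)/(44 - 68) ≡ 27/65 mod 89. 65⁻¹ ≡ 63 (mod 89) since 65·63 = 4095 ≡ 1, so λ ≡ 10.
  x = λ² - 68 - 44 = 100 - 112 ≡ 77; y = λ·(68 - 77) - 54 ≡ 34. → (77, 34)

(77, 34)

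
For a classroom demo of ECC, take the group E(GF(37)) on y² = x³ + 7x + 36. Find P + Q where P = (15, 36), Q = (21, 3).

(22, 21)

(15, 36) + (21, 3). λ = (3 - 36)/(21 - 15) ≡ 4/6 mod 37. 6⁻¹ ≡ 31 (mod 37), so λ ≡ 13.
  x = λ² - 15 - 21 = 169 - 36 ≡ 22; y = λ·(15 - 22) - 36 ≡ 21. → (22, 21)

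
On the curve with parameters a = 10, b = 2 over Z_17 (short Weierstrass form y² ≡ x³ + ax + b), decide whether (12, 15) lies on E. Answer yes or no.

y² = 15² ≡ 4; x³ + 10x + 2 = 1850 ≡ 14 (mod 17). 4 ≠ 14.

no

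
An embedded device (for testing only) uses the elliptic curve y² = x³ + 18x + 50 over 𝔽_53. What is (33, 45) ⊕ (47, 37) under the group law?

(33, 45) + (47, 37). λ = (37 - 45)/(47 - 33) ≡ 45/14 mod 53. 14⁻¹ ≡ 19 (mod 53), so λ ≡ 7.
  x = λ² - 33 - 47 = 49 - 80 ≡ 22; y = λ·(33 - 22) - 45 ≡ 32. → (22, 32)

(22, 32)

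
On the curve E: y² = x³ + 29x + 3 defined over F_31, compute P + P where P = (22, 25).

tangent at (22, 25): λ = (3·22² + 29)/(2·25) ≡ 24/19. 19⁻¹ ≡ 18 (mod 31), so λ ≡ 24·18 ≡ 29.
  x = λ² - 22 - 22 = 841 - 44 ≡ 22; y = λ·(22 - 22) - 25 ≡ 6. → (22, 6)

(22, 6)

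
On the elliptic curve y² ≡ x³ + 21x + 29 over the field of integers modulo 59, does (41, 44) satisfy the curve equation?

y² = 44² ≡ 48; x³ + 21x + 29 = 69811 ≡ 14 (mod 59). 48 ≠ 14.

no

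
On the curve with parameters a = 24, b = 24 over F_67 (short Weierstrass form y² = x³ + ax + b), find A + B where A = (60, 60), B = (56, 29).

(32, 23)

(60, 60) + (56, 29). λ = (29 - 60)/(56 - 60) ≡ 36/63 mod 67. 63⁻¹ ≡ 50 (mod 67), so λ ≡ 58.
  x = λ² - 60 - 56 = 3364 - 116 ≡ 32; y = λ·(60 - 32) - 60 ≡ 23. → (32, 23)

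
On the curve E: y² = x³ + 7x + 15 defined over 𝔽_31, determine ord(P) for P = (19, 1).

5

2P: tangent at (19, 1): λ = (3·19² + 7)/(2·1) ≡ 5/2. 2⁻¹ ≡ 16 (mod 31), so λ ≡ 5·16 ≡ 18.
  x = λ² - 19 - 19 = 324 - 38 ≡ 7; y = λ·(19 - 7) - 1 ≡ 29. → (7, 29)
3P: (7, 29) + (19, 1). λ = (1 - 29)/(19 - 7) ≡ 3/12 mod 31. 12⁻¹ ≡ 13 (mod 31) since 12·13 = 156 ≡ 1, so λ ≡ 8.
  x = λ² - 7 - 19 = 64 - 26 ≡ 7; y = λ·(7 - 7) - 29 ≡ 2. → (7, 2)
4P: (7, 2) + (19, 1). λ = (1 - 2)/(19 - 7) ≡ 30/12 mod 31. 12⁻¹ ≡ 13 (mod 31), so λ ≡ 18.
  x = λ² - 7 - 19 = 324 - 26 ≡ 19; y = λ·(7 - 19) - 2 ≡ 30. → (19, 30)
5P: (19, 30) + (19, 1): same x and y₁ ≡ -y₂, so the sum is 𝒪.
5P = 𝒪, so the order is 5.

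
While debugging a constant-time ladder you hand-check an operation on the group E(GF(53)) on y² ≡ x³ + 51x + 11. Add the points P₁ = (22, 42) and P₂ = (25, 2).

(22, 42) + (25, 2). λ = (2 - 42)/(25 - 22) ≡ 13/3 mod 53. 3⁻¹ ≡ 18 (mod 53) since 3·18 = 54 ≡ 1, so λ ≡ 22.
  x = λ² - 22 - 25 = 484 - 47 ≡ 13; y = λ·(22 - 13) - 42 ≡ 50. → (13, 50)

(13, 50)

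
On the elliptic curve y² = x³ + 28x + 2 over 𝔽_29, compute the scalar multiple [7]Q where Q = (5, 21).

(20, 23)

Double-and-add on 7 = (111)₂. Start with Q = (5, 21) for the leading 1-bit.
double: tangent at (5, 21): λ = (3·5² + 28)/(2·21) ≡ 16/13. 13⁻¹ ≡ 9 (mod 29), so λ ≡ 16·9 ≡ 28.
  x = λ² - 5 - 5 = 784 - 10 ≡ 20; y = λ·(5 - 20) - 21 ≡ 23. → (20, 23)
add Q: (20, 23) + (5, 21). λ = (21 - 23)/(5 - 20) ≡ 27/14 mod 29. 14⁻¹ ≡ 27 (mod 29) since 14·27 = 378 ≡ 1, so λ ≡ 4.
  x = λ² - 20 - 5 = 16 - 25 ≡ 20; y = λ·(20 - 20) - 23 ≡ 6. → (20, 6)
double: tangent at (20, 6): λ = (3·20² + 28)/(2·6) ≡ 10/12. 12⁻¹ ≡ 17 (mod 29) since 12·17 = 204 ≡ 1, so λ ≡ 10·17 ≡ 25.
  x = λ² - 20 - 20 = 625 - 40 ≡ 5; y = λ·(20 - 5) - 6 ≡ 21. → (5, 21)
add Q: tangent at (5, 21): λ = (3·5² + 28)/(2·21) ≡ 16/13. 13⁻¹ ≡ 9 (mod 29) since 13·9 = 117 ≡ 1, so λ ≡ 16·9 ≡ 28.
  x = λ² - 5 - 5 = 784 - 10 ≡ 20; y = λ·(5 - 20) - 21 ≡ 23. → (20, 23)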